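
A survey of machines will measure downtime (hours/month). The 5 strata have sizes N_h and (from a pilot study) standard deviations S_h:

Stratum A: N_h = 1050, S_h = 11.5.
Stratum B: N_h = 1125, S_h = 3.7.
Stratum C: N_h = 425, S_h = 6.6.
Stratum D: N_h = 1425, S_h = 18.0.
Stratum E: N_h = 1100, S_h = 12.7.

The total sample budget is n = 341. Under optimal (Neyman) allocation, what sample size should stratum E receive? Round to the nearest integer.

Neyman allocation: n_h = n · N_h S_h / Σ N_i S_i, with n = 341.
  stratum A: N_h·S_h = 1050·11.5 = 12075.00
  stratum B: N_h·S_h = 1125·3.7 = 4162.50
  stratum C: N_h·S_h = 425·6.6 = 2805.00
  stratum D: N_h·S_h = 1425·18.0 = 25650.00
  stratum E: N_h·S_h = 1100·12.7 = 13970.00
Σ N_h S_h = 58662.50
n for stratum E = 341·13970.00/58662.50 = 81.206 → 81

81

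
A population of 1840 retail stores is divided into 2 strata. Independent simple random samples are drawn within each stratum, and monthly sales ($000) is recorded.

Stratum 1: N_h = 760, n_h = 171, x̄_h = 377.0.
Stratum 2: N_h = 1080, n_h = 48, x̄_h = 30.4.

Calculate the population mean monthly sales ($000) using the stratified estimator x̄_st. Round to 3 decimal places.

x̄_st ≈ 173.561

N = Σ N_h = 1840. Stratum weights W_h = N_h/N.
x̄_st = (760·377.0 + 1080·30.4) / 1840 = 173.56087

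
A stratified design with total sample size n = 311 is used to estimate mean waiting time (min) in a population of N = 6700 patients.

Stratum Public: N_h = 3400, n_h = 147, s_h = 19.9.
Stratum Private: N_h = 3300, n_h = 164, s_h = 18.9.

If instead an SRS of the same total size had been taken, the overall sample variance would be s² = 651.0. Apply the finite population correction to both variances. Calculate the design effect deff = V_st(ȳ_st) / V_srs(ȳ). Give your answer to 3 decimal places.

V̂(ȳ_st) = Σ W_h² (1 − n_h/N_h) s_h²/n_h, with W_h = N_h/N and N = 6700:
  stratum Public: (3400/6700)²·(1 − 147/3400)·19.9²/147 = 0.663746
  stratum Private: (3300/6700)²·(1 − 164/3300)·18.9²/164 = 0.502135
V_st = 1.16588
V_srs = (1 − 311/6700)·651.0/311 = 1.99608
deff = V_st / V_srs = 1.16588/1.99608 = 0.5841

deff ≈ 0.584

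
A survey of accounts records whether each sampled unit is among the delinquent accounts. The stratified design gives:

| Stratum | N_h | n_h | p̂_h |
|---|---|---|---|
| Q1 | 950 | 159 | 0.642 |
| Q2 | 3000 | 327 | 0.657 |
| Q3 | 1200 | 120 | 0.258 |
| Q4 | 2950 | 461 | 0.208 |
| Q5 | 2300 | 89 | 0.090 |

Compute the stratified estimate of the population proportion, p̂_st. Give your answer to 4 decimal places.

N = 10400; stratum weights W_h = N_h/N.
p̂_st = Σ W_h p̂_h = (950·0.642 + 3000·0.657 + 1200·0.258 + 2950·0.208 + 2300·0.090)/10400 = 0.35684

p̂_st ≈ 0.3568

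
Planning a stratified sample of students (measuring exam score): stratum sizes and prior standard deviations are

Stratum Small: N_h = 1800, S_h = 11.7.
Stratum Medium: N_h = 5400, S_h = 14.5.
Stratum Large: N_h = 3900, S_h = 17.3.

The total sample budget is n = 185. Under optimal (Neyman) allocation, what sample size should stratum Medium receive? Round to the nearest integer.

87

Neyman allocation: n_h = n · N_h S_h / Σ N_i S_i, with n = 185.
  stratum Small: N_h·S_h = 1800·11.7 = 21060.00
  stratum Medium: N_h·S_h = 5400·14.5 = 78300.00
  stratum Large: N_h·S_h = 3900·17.3 = 67470.00
Σ N_h S_h = 166830.00
n for stratum Medium = 185·78300.00/166830.00 = 86.828 → 87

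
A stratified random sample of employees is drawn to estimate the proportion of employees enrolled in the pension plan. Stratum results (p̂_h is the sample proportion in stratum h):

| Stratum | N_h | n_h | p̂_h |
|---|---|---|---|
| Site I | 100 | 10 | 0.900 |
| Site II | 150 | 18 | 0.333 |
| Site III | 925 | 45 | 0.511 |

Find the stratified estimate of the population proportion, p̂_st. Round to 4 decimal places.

p̂_st ≈ 0.5214

N = 1175; stratum weights W_h = N_h/N.
p̂_st = Σ W_h p̂_h = (100·0.900 + 150·0.333 + 925·0.511)/1175 = 0.52138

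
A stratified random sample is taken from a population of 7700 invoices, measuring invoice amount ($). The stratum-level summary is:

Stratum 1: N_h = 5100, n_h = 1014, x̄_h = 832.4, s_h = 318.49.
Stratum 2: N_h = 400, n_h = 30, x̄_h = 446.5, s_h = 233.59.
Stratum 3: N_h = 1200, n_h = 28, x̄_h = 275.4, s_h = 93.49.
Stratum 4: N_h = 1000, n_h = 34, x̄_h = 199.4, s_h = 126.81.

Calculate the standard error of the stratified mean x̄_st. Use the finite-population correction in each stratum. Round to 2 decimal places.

V̂(x̄_st) = Σ W_h² (1 − n_h/N_h) s_h²/n_h, with W_h = N_h/N and N = 7700:
  stratum 1: (5100/7700)²·(1 − 1014/5100)·318.49²/1014 = 35.1593
  stratum 2: (400/7700)²·(1 − 30/400)·233.59²/30 = 4.54012
  stratum 3: (1200/7700)²·(1 − 28/1200)·93.49²/28 = 7.40457
  stratum 4: (1000/7700)²·(1 − 34/1000)·126.81²/34 = 7.70591
V̂(x̄_st) = 54.8099
SE(x̄_st) = √54.8099 = 7.40337

SE(x̄_st) ≈ 7.40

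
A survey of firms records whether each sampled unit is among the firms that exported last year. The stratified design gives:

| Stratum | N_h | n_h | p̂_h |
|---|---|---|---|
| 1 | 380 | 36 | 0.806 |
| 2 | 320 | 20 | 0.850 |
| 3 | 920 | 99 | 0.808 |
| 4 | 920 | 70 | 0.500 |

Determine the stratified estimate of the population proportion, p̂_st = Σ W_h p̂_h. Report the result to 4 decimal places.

N = 2540; stratum weights W_h = N_h/N.
p̂_st = Σ W_h p̂_h = (380·0.806 + 320·0.850 + 920·0.808 + 920·0.500)/2540 = 0.70143

p̂_st ≈ 0.7014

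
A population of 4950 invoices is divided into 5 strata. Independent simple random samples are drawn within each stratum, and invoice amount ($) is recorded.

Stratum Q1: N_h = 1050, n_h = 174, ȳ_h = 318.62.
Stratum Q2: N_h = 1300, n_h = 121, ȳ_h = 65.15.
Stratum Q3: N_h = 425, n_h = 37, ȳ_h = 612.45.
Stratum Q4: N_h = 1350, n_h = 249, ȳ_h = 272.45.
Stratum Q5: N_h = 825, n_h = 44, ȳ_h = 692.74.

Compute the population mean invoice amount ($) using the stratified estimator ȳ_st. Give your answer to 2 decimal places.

ȳ_st ≈ 327.04

N = Σ N_h = 4950. Stratum weights W_h = N_h/N.
ȳ_st = (1050·318.62 + 1300·65.15 + 425·612.45 + 1350·272.45 + 825·692.74) / 4950 = 327.0415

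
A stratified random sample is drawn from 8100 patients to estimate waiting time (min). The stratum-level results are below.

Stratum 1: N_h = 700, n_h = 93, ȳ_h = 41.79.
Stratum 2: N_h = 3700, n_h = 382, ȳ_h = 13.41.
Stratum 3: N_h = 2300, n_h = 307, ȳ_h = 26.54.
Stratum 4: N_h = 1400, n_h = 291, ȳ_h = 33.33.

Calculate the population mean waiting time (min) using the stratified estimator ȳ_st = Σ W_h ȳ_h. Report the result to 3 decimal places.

ȳ_st ≈ 23.034

N = Σ N_h = 8100. Stratum weights W_h = N_h/N.
ȳ_st = (700·41.79 + 3700·13.41 + 2300·26.54 + 1400·33.33) / 8100 = 23.03383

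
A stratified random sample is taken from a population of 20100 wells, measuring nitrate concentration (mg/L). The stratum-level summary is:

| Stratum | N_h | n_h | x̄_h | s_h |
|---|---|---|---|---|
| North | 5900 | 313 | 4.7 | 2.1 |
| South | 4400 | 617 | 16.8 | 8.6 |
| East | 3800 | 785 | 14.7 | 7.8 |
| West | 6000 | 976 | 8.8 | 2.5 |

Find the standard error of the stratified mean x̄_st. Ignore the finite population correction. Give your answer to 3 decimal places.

V̂(x̄_st) = Σ W_h² s_h²/n_h, with W_h = N_h/N and N = 20100:
  stratum North: (5900/20100)²·2.1²/313 = 0.00121396
  stratum South: (4400/20100)²·8.6²/617 = 0.00574414
  stratum East: (3800/20100)²·7.8²/785 = 0.00277009
  stratum West: (6000/20100)²·2.5²/976 = 0.000570612
V̂(x̄_st) = 0.0102988
SE(x̄_st) = √0.0102988 = 0.101483

SE(x̄_st) ≈ 0.101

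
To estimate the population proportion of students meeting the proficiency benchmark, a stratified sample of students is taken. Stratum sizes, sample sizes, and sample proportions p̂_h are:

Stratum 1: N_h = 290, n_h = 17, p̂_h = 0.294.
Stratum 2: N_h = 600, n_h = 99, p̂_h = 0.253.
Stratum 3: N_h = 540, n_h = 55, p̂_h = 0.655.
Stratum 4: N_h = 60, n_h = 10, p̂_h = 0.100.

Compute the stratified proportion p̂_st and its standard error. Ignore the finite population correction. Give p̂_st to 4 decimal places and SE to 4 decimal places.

p̂_st ≈ 0.4005, SE ≈ 0.0370

N = 1490; stratum weights W_h = N_h/N.
p̂_st = Σ W_h p̂_h = (290·0.294 + 600·0.253 + 540·0.655 + 60·0.100)/1490 = 0.40051
V̂(p̂_st) = Σ W_h² p̂_h(1−p̂_h)/(n_h−1):
  stratum 1: (290/1490)²·0.294·0.706/16 = 0.000491423
  stratum 2: (600/1490)²·0.253·0.747/98 = 0.000312712
  stratum 3: (540/1490)²·0.655·0.345/54 = 0.000549644
  stratum 4: (60/1490)²·0.100·0.900/9 = 1.62155e-05
V̂(p̂_st) = 0.00137; SE = √V̂ = 0.0370134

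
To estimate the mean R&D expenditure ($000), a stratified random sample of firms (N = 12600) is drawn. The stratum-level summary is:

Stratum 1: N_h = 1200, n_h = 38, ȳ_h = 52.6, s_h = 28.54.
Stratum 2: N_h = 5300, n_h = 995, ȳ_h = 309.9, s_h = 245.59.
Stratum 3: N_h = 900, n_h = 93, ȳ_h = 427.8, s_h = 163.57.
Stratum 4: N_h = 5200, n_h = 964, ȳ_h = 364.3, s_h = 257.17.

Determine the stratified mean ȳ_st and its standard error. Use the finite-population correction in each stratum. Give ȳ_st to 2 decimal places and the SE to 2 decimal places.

ȳ_st = Σ W_h ȳ_h = (1200·52.6 + 5300·309.9 + 900·427.8 + 5200·364.3)/12600 = 316.26746
V̂(ȳ_st) = Σ W_h² (1 − n_h/N_h) s_h²/n_h, with W_h = N_h/N and N = 12600:
  stratum 1: (1200/12600)²·(1 − 38/1200)·28.54²/38 = 0.188265
  stratum 2: (5300/12600)²·(1 − 995/5300)·245.59²/995 = 8.71177
  stratum 3: (900/12600)²·(1 − 93/900)·163.57²/93 = 1.31613
  stratum 4: (5200/12600)²·(1 − 964/5200)·257.17²/964 = 9.51879
V̂(ȳ_st) = 19.735
SE(ȳ_st) = √19.735 = 4.4424

ȳ_st ≈ 316.27, SE ≈ 4.44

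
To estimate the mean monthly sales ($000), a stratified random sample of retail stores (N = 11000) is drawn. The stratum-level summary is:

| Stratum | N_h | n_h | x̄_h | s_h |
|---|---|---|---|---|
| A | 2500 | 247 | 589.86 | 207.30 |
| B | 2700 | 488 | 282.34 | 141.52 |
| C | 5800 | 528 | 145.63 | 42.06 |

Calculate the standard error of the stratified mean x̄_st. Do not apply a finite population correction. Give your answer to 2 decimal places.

V̂(x̄_st) = Σ W_h² s_h²/n_h, with W_h = N_h/N and N = 11000:
  stratum A: (2500/11000)²·207.30²/247 = 8.98662
  stratum B: (2700/11000)²·141.52²/488 = 2.47262
  stratum C: (5800/11000)²·42.06²/528 = 0.931484
V̂(x̄_st) = 12.3907
SE(x̄_st) = √12.3907 = 3.52005

SE(x̄_st) ≈ 3.52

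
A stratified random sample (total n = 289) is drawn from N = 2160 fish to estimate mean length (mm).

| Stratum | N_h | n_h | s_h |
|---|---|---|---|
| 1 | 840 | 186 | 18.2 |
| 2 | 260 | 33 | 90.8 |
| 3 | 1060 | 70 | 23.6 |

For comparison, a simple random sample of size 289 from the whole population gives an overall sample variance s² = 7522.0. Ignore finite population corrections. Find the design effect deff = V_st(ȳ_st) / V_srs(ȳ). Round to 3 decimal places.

V̂(ȳ_st) = Σ W_h² s_h²/n_h, with W_h = N_h/N and N = 2160:
  stratum 1: (840/2160)²·18.2²/186 = 0.269328
  stratum 2: (260/2160)²·90.8²/33 = 3.6199
  stratum 3: (1060/2160)²·23.6²/70 = 1.91615
V_st = 5.80538
V_srs = s²/n = 7522.0/289 = 26.0277
deff = V_st / V_srs = 5.80538/26.0277 = 0.2230

deff ≈ 0.223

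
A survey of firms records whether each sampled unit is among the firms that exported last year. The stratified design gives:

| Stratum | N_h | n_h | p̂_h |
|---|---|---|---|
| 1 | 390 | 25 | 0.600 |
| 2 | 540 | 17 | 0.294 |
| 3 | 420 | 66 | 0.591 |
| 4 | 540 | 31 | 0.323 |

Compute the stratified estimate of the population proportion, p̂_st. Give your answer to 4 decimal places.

N = 1890; stratum weights W_h = N_h/N.
p̂_st = Σ W_h p̂_h = (390·0.600 + 540·0.294 + 420·0.591 + 540·0.323)/1890 = 0.43143

p̂_st ≈ 0.4314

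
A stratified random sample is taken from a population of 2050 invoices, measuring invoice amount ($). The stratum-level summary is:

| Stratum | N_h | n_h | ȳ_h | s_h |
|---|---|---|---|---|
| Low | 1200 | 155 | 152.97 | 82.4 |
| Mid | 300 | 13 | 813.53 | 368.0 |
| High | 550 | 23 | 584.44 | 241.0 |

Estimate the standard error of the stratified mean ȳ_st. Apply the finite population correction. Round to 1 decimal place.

V̂(ȳ_st) = Σ W_h² (1 − n_h/N_h) s_h²/n_h, with W_h = N_h/N and N = 2050:
  stratum Low: (1200/2050)²·(1 − 155/1200)·82.4²/155 = 13.0711
  stratum Mid: (300/2050)²·(1 − 13/300)·368.0²/13 = 213.426
  stratum High: (550/2050)²·(1 − 23/550)·241.0²/23 = 174.169
V̂(ȳ_st) = 400.667
SE(ȳ_st) = √400.667 = 20.0167

SE(ȳ_st) ≈ 20.0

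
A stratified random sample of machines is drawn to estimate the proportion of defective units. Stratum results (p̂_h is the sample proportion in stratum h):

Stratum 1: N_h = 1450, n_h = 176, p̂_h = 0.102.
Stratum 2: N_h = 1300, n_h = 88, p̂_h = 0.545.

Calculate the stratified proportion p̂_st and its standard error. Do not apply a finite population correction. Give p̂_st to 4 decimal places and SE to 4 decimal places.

p̂_st ≈ 0.3114, SE ≈ 0.0280

N = 2750; stratum weights W_h = N_h/N.
p̂_st = Σ W_h p̂_h = (1450·0.102 + 1300·0.545)/2750 = 0.31142
V̂(p̂_st) = Σ W_h² p̂_h(1−p̂_h)/(n_h−1):
  stratum 1: (1450/2750)²·0.102·0.898/175 = 0.000145515
  stratum 2: (1300/2750)²·0.545·0.455/87 = 0.000636957
V̂(p̂_st) = 0.000782472; SE = √V̂ = 0.0279727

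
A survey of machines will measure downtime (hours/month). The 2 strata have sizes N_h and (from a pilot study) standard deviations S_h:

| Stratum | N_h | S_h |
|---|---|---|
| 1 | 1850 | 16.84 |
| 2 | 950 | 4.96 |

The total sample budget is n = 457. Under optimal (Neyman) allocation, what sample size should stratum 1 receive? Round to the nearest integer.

397

Neyman allocation: n_h = n · N_h S_h / Σ N_i S_i, with n = 457.
  stratum 1: N_h·S_h = 1850·16.84 = 31154.00
  stratum 2: N_h·S_h = 950·4.96 = 4712.00
Σ N_h S_h = 35866.00
n for stratum 1 = 457·31154.00/35866.00 = 396.960 → 397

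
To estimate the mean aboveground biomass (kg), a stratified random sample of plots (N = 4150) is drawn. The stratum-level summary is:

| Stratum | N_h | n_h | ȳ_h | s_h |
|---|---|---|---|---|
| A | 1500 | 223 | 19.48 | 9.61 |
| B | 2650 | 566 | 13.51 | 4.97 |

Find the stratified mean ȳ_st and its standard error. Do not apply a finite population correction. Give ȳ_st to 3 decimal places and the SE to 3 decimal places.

ȳ_st = Σ W_h ȳ_h = (1500·19.48 + 2650·13.51)/4150 = 15.66783
V̂(ȳ_st) = Σ W_h² s_h²/n_h, with W_h = N_h/N and N = 4150:
  stratum A: (1500/4150)²·9.61²/223 = 0.0541039
  stratum B: (2650/4150)²·4.97²/566 = 0.0177948
V̂(ȳ_st) = 0.0718986
SE(ȳ_st) = √0.0718986 = 0.268139

ȳ_st ≈ 15.668, SE ≈ 0.268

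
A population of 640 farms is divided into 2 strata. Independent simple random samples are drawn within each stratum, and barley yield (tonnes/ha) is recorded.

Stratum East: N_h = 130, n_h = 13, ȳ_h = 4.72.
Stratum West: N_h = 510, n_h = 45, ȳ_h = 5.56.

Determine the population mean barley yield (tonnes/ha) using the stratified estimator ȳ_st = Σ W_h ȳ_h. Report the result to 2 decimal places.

ȳ_st ≈ 5.39

N = Σ N_h = 640. Stratum weights W_h = N_h/N.
ȳ_st = (130·4.72 + 510·5.56) / 640 = 5.3894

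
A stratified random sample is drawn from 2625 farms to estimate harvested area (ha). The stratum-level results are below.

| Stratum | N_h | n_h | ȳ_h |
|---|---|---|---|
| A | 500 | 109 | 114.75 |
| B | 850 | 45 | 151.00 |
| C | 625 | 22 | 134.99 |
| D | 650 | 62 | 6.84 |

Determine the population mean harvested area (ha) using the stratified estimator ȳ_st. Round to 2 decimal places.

ȳ_st ≈ 104.59

N = Σ N_h = 2625. Stratum weights W_h = N_h/N.
ȳ_st = (500·114.75 + 850·151.00 + 625·134.99 + 650·6.84) / 2625 = 104.5866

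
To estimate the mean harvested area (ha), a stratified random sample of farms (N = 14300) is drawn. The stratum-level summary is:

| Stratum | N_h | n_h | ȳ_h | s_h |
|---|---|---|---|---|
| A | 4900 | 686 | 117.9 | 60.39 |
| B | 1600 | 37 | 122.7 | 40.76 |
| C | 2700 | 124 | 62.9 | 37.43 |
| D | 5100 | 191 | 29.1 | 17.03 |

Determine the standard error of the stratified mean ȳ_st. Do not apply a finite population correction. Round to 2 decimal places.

V̂(ȳ_st) = Σ W_h² s_h²/n_h, with W_h = N_h/N and N = 14300:
  stratum A: (4900/14300)²·60.39²/686 = 0.624203
  stratum B: (1600/14300)²·40.76²/37 = 0.562127
  stratum C: (2700/14300)²·37.43²/124 = 0.402785
  stratum D: (5100/14300)²·17.03²/191 = 0.193136
V̂(ȳ_st) = 1.78225
SE(ȳ_st) = √1.78225 = 1.33501

SE(ȳ_st) ≈ 1.34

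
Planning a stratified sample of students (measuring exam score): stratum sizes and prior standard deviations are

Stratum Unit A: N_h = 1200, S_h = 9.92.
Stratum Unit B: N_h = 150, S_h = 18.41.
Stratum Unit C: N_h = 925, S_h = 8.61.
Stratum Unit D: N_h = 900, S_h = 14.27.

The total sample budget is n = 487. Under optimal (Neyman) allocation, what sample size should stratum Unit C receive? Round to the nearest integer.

109

Neyman allocation: n_h = n · N_h S_h / Σ N_i S_i, with n = 487.
  stratum Unit A: N_h·S_h = 1200·9.92 = 11904.00
  stratum Unit B: N_h·S_h = 150·18.41 = 2761.50
  stratum Unit C: N_h·S_h = 925·8.61 = 7964.25
  stratum Unit D: N_h·S_h = 900·14.27 = 12843.00
Σ N_h S_h = 35472.75
n for stratum Unit C = 487·7964.25/35472.75 = 109.340 → 109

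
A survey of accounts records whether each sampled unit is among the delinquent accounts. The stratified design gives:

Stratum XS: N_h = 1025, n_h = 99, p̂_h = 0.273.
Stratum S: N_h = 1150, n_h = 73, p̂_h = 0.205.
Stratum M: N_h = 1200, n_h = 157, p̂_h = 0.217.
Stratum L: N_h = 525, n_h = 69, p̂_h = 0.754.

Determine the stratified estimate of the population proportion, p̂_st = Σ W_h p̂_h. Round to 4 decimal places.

p̂_st ≈ 0.3005

N = 3900; stratum weights W_h = N_h/N.
p̂_st = Σ W_h p̂_h = (1025·0.273 + 1150·0.205 + 1200·0.217 + 525·0.754)/3900 = 0.30047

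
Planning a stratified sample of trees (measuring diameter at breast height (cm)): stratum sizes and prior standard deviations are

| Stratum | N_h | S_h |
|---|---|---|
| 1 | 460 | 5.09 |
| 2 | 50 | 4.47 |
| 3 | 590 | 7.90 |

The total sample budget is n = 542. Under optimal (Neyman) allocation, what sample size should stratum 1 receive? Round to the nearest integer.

176

Neyman allocation: n_h = n · N_h S_h / Σ N_i S_i, with n = 542.
  stratum 1: N_h·S_h = 460·5.09 = 2341.40
  stratum 2: N_h·S_h = 50·4.47 = 223.50
  stratum 3: N_h·S_h = 590·7.90 = 4661.00
Σ N_h S_h = 7225.90
n for stratum 1 = 542·2341.40/7225.90 = 175.624 → 176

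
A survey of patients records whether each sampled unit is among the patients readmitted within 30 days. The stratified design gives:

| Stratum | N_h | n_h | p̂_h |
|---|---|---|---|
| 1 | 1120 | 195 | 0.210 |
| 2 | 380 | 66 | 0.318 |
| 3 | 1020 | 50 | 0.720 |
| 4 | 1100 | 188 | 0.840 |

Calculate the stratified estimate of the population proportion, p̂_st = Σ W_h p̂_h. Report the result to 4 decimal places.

N = 3620; stratum weights W_h = N_h/N.
p̂_st = Σ W_h p̂_h = (1120·0.210 + 380·0.318 + 1020·0.720 + 1100·0.840)/3620 = 0.55648

p̂_st ≈ 0.5565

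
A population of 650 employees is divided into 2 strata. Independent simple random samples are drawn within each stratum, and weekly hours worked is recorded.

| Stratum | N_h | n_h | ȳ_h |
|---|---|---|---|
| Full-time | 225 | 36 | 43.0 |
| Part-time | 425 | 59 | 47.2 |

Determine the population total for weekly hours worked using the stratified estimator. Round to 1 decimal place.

τ̂_st = Σ N_h ȳ_h = 225·43.0 + 425·47.2 = 29735.0

τ̂_st ≈ 29735.0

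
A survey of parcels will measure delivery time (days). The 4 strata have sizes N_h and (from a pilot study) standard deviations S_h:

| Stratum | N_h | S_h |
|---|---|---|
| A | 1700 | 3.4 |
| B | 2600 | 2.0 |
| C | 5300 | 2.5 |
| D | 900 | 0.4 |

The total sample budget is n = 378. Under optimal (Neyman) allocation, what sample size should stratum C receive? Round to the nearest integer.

204

Neyman allocation: n_h = n · N_h S_h / Σ N_i S_i, with n = 378.
  stratum A: N_h·S_h = 1700·3.4 = 5780.00
  stratum B: N_h·S_h = 2600·2.0 = 5200.00
  stratum C: N_h·S_h = 5300·2.5 = 13250.00
  stratum D: N_h·S_h = 900·0.4 = 360.00
Σ N_h S_h = 24590.00
n for stratum C = 378·13250.00/24590.00 = 203.680 → 204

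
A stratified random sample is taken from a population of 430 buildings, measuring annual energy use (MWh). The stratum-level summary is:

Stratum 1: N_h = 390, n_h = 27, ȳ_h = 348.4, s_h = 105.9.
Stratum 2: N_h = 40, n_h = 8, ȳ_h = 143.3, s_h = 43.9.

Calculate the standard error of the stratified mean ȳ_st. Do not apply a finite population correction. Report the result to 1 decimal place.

SE(ȳ_st) ≈ 18.5

V̂(ȳ_st) = Σ W_h² s_h²/n_h, with W_h = N_h/N and N = 430:
  stratum 1: (390/430)²·105.9²/27 = 341.681
  stratum 2: (40/430)²·43.9²/8 = 2.0846
V̂(ȳ_st) = 343.765
SE(ȳ_st) = √343.765 = 18.5409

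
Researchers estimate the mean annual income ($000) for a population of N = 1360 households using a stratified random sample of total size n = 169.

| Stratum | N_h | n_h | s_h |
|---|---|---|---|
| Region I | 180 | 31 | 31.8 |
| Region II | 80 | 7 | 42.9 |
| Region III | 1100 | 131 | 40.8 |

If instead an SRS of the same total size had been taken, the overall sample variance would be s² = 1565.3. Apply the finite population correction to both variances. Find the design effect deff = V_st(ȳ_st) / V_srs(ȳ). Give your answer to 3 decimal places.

V̂(ȳ_st) = Σ W_h² (1 − n_h/N_h) s_h²/n_h, with W_h = N_h/N and N = 1360:
  stratum Region I: (180/1360)²·(1 − 31/180)·31.8²/31 = 0.473013
  stratum Region II: (80/1360)²·(1 − 7/80)·42.9²/7 = 0.83014
  stratum Region III: (1100/1360)²·(1 − 131/1100)·40.8²/131 = 7.32298
V_st = 8.62613
V_srs = (1 − 169/1360)·1565.3/169 = 8.11117
deff = V_st / V_srs = 8.62613/8.11117 = 1.0635

deff ≈ 1.063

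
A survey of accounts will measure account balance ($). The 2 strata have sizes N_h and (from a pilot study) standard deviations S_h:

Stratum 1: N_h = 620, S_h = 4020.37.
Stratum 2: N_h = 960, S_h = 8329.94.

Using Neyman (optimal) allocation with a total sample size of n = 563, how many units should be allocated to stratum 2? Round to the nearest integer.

429

Neyman allocation: n_h = n · N_h S_h / Σ N_i S_i, with n = 563.
  stratum 1: N_h·S_h = 620·4020.37 = 2492629.40
  stratum 2: N_h·S_h = 960·8329.94 = 7996742.40
Σ N_h S_h = 10489371.80
n for stratum 2 = 563·7996742.40/10489371.80 = 429.212 → 429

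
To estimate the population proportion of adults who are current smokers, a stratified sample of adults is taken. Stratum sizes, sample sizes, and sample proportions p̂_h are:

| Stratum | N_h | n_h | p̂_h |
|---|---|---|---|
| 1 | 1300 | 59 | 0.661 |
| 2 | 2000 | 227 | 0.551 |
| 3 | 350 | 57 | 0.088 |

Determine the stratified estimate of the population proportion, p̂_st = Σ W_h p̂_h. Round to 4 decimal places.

N = 3650; stratum weights W_h = N_h/N.
p̂_st = Σ W_h p̂_h = (1300·0.661 + 2000·0.551 + 350·0.088)/3650 = 0.54578

p̂_st ≈ 0.5458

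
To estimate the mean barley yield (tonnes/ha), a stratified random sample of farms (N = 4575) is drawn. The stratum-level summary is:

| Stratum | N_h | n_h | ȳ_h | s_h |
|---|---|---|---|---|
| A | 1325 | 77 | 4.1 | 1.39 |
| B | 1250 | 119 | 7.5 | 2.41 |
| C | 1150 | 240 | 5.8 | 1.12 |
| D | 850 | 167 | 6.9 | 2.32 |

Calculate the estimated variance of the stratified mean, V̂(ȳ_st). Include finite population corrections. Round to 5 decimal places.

V̂(ȳ_st) = Σ W_h² (1 − n_h/N_h) s_h²/n_h, with W_h = N_h/N and N = 4575:
  stratum A: (1325/4575)²·(1 − 77/1325)·1.39²/77 = 0.00198238
  stratum B: (1250/4575)²·(1 − 119/1250)·2.41²/119 = 0.00329669
  stratum C: (1150/4575)²·(1 − 240/1150)·1.12²/240 = 0.000261326
  stratum D: (850/4575)²·(1 − 167/850)·2.32²/167 = 0.000893958
V̂(ȳ_st) = 0.00643435

V̂(ȳ_st) ≈ 0.00643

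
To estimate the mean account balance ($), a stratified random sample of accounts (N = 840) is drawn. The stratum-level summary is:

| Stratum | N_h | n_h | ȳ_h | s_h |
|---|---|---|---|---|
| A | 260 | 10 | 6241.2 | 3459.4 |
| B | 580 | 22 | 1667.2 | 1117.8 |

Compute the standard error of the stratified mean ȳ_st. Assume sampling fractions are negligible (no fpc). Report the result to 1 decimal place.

SE(ȳ_st) ≈ 376.5

V̂(ȳ_st) = Σ W_h² s_h²/n_h, with W_h = N_h/N and N = 840:
  stratum A: (260/840)²·3459.4²/10 = 114654
  stratum B: (580/840)²·1117.8²/22 = 27077.1
V̂(ȳ_st) = 141731
SE(ȳ_st) = √141731 = 376.472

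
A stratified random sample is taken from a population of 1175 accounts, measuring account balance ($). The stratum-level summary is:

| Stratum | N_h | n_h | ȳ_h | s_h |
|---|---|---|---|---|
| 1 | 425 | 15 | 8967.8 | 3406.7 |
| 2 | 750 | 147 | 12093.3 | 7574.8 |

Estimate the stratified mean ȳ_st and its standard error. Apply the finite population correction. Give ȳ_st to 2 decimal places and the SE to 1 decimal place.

ȳ_st = Σ W_h ȳ_h = (425·8967.8 + 750·12093.3)/1175 = 10962.80000
V̂(ȳ_st) = Σ W_h² (1 − n_h/N_h) s_h²/n_h, with W_h = N_h/N and N = 1175:
  stratum 1: (425/1175)²·(1 − 15/425)·3406.7²/15 = 97650.3
  stratum 2: (750/1175)²·(1 − 147/750)·7574.8²/147 = 127858
V̂(ȳ_st) = 225508
SE(ȳ_st) = √225508 = 474.877

ȳ_st ≈ 10962.80, SE ≈ 474.9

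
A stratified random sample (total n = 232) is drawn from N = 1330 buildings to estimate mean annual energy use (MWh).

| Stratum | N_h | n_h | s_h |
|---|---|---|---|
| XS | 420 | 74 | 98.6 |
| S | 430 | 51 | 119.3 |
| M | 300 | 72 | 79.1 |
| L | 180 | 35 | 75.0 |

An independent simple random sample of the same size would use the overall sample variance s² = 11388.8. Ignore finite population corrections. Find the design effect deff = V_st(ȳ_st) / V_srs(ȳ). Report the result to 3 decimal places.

V̂(ȳ_st) = Σ W_h² s_h²/n_h, with W_h = N_h/N and N = 1330:
  stratum XS: (420/1330)²·98.6²/74 = 13.1014
  stratum S: (430/1330)²·119.3²/51 = 29.1705
  stratum M: (300/1330)²·79.1²/72 = 4.4214
  stratum L: (180/1330)²·75.0²/35 = 2.94372
V_st = 49.637
V_srs = s²/n = 11388.8/232 = 49.0897
deff = V_st / V_srs = 49.637/49.0897 = 1.0112

deff ≈ 1.011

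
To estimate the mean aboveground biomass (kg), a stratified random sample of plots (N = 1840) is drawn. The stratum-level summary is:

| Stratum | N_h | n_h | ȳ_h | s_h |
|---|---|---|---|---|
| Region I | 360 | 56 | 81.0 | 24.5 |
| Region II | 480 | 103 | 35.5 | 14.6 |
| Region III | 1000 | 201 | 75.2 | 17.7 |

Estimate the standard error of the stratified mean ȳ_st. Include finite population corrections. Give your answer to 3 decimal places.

SE(ȳ_st) ≈ 0.908

V̂(ȳ_st) = Σ W_h² (1 − n_h/N_h) s_h²/n_h, with W_h = N_h/N and N = 1840:
  stratum Region I: (360/1840)²·(1 − 56/360)·24.5²/56 = 0.346485
  stratum Region II: (480/1840)²·(1 − 103/480)·14.6²/103 = 0.110615
  stratum Region III: (1000/1840)²·(1 − 201/1000)·17.7²/201 = 0.367842
V̂(ȳ_st) = 0.824943
SE(ȳ_st) = √0.824943 = 0.908264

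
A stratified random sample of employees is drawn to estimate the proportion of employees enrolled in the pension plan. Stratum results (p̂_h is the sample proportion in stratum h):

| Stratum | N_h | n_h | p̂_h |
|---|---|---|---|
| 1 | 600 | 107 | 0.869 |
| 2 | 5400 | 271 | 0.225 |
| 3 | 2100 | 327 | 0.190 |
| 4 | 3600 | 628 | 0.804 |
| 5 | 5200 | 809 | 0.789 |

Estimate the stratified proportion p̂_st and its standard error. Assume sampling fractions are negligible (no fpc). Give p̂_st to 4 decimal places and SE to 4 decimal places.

p̂_st ≈ 0.5404, SE ≈ 0.0103

N = 16900; stratum weights W_h = N_h/N.
p̂_st = Σ W_h p̂_h = (600·0.869 + 5400·0.225 + 2100·0.190 + 3600·0.804 + 5200·0.789)/16900 = 0.54039
V̂(p̂_st) = Σ W_h² p̂_h(1−p̂_h)/(n_h−1):
  stratum 1: (600/16900)²·0.869·0.131/106 = 1.35367e-06
  stratum 2: (5400/16900)²·0.225·0.775/270 = 6.59378e-05
  stratum 3: (2100/16900)²·0.190·0.810/326 = 7.28931e-06
  stratum 4: (3600/16900)²·0.804·0.196/627 = 1.14045e-05
  stratum 5: (5200/16900)²·0.789·0.211/808 = 1.95066e-05
V̂(p̂_st) = 0.000105492; SE = √V̂ = 0.0102709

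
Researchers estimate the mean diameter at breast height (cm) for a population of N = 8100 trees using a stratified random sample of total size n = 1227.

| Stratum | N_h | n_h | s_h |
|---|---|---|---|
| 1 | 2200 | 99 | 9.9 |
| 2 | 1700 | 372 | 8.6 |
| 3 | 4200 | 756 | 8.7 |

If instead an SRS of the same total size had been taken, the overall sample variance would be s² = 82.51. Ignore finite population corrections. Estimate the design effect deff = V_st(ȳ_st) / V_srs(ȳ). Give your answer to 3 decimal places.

deff ≈ 1.617

V̂(ȳ_st) = Σ W_h² s_h²/n_h, with W_h = N_h/N and N = 8100:
  stratum 1: (2200/8100)²·9.9²/99 = 0.0730316
  stratum 2: (1700/8100)²·8.6²/372 = 0.00875753
  stratum 3: (4200/8100)²·8.7²/756 = 0.0269182
V_st = 0.108707
V_srs = s²/n = 82.51/1227 = 0.0672453
deff = V_st / V_srs = 0.108707/0.0672453 = 1.6166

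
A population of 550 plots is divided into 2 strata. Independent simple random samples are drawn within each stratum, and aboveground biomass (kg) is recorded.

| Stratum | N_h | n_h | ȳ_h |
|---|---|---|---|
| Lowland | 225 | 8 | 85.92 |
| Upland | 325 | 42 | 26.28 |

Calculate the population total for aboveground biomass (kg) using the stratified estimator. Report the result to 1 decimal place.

τ̂_st = Σ N_h ȳ_h = 225·85.92 + 325·26.28 = 27873.0

τ̂_st ≈ 27873.0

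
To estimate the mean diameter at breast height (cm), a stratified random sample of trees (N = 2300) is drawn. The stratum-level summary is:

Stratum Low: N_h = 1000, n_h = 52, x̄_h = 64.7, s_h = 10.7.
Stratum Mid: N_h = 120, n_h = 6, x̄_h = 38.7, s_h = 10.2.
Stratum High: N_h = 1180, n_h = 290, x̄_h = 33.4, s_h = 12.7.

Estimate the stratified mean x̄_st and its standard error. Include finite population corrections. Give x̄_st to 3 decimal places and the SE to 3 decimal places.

x̄_st = Σ W_h x̄_h = (1000·64.7 + 120·38.7 + 1180·33.4)/2300 = 47.28522
V̂(x̄_st) = Σ W_h² (1 − n_h/N_h) s_h²/n_h, with W_h = N_h/N and N = 2300:
  stratum Low: (1000/2300)²·(1 − 52/1000)·10.7²/52 = 0.394563
  stratum Mid: (120/2300)²·(1 − 6/120)·10.2²/6 = 0.0448414
  stratum High: (1180/2300)²·(1 − 290/1180)·12.7²/290 = 0.110414
V̂(x̄_st) = 0.549819
SE(x̄_st) = √0.549819 = 0.741498

x̄_st ≈ 47.285, SE ≈ 0.741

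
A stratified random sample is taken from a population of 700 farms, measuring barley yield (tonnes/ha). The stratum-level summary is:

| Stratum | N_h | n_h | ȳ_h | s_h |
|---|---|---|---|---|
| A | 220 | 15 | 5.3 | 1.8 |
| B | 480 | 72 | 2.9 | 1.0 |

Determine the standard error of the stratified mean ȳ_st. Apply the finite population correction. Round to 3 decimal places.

V̂(ȳ_st) = Σ W_h² (1 − n_h/N_h) s_h²/n_h, with W_h = N_h/N and N = 700:
  stratum A: (220/700)²·(1 − 15/220)·1.8²/15 = 0.0198808
  stratum B: (480/700)²·(1 − 72/480)·1.0²/72 = 0.00555102
V̂(ȳ_st) = 0.0254318
SE(ȳ_st) = √0.0254318 = 0.159474

SE(ȳ_st) ≈ 0.159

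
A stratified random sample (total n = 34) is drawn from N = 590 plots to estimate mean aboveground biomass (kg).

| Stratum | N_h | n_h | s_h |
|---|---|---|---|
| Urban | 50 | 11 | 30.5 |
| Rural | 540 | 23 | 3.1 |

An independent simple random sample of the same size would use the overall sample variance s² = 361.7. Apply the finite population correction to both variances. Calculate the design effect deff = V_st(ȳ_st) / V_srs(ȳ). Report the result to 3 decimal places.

V̂(ȳ_st) = Σ W_h² (1 − n_h/N_h) s_h²/n_h, with W_h = N_h/N and N = 590:
  stratum Urban: (50/590)²·(1 − 11/50)·30.5²/11 = 0.473737
  stratum Rural: (540/590)²·(1 − 23/540)·3.1²/23 = 0.335101
V_st = 0.808838
V_srs = (1 − 34/590)·361.7/34 = 10.0252
deff = V_st / V_srs = 0.808838/10.0252 = 0.0807

deff ≈ 0.081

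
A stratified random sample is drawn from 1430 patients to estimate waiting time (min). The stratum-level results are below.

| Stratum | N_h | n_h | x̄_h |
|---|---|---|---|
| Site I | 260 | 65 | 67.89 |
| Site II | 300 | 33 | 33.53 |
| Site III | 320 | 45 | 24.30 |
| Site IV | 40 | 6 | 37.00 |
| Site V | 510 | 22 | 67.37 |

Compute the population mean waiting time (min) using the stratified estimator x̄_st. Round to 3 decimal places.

x̄_st ≈ 49.878

N = Σ N_h = 1430. Stratum weights W_h = N_h/N.
x̄_st = (260·67.89 + 300·33.53 + 320·24.30 + 40·37.00 + 510·67.37) / 1430 = 49.87769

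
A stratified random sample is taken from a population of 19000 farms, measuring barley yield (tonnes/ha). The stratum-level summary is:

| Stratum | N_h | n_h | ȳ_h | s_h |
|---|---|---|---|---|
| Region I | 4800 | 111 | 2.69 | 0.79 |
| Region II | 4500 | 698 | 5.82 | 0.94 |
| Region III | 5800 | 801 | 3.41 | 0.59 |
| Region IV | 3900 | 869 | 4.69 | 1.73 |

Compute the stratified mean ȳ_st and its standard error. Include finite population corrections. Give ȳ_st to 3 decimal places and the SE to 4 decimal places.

ȳ_st = Σ W_h ȳ_h = (4800·2.69 + 4500·5.82 + 5800·3.41 + 3900·4.69)/19000 = 4.06163
V̂(ȳ_st) = Σ W_h² (1 − n_h/N_h) s_h²/n_h, with W_h = N_h/N and N = 19000:
  stratum Region I: (4800/19000)²·(1 − 111/4800)·0.79²/111 = 0.000350546
  stratum Region II: (4500/19000)²·(1 − 698/4500)·0.94²/698 = 5.99954e-05
  stratum Region III: (5800/19000)²·(1 − 801/5800)·0.59²/801 = 3.4904e-05
  stratum Region IV: (3900/19000)²·(1 − 869/3900)·1.73²/869 = 0.000112776
V̂(ȳ_st) = 0.000558222
SE(ȳ_st) = √0.000558222 = 0.0236267

ȳ_st ≈ 4.062, SE ≈ 0.0236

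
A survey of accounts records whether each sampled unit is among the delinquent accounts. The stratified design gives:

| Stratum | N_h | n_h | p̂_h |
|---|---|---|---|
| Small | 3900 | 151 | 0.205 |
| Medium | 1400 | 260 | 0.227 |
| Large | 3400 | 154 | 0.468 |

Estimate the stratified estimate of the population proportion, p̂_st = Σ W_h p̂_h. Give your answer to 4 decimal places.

p̂_st ≈ 0.3113

N = 8700; stratum weights W_h = N_h/N.
p̂_st = Σ W_h p̂_h = (3900·0.205 + 1400·0.227 + 3400·0.468)/8700 = 0.31132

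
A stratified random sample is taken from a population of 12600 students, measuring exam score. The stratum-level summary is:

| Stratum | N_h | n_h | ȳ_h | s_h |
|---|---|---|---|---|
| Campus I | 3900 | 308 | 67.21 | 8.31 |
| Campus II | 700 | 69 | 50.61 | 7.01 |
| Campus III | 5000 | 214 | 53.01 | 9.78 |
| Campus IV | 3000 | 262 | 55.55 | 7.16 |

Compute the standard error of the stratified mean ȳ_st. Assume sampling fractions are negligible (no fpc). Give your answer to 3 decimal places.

SE(ȳ_st) ≈ 0.324

V̂(ȳ_st) = Σ W_h² s_h²/n_h, with W_h = N_h/N and N = 12600:
  stratum Campus I: (3900/12600)²·8.31²/308 = 0.0214803
  stratum Campus II: (700/12600)²·7.01²/69 = 0.00219807
  stratum Campus III: (5000/12600)²·9.78²/214 = 0.0703822
  stratum Campus IV: (3000/12600)²·7.16²/262 = 0.0110924
V̂(ȳ_st) = 0.105153
SE(ȳ_st) = √0.105153 = 0.324273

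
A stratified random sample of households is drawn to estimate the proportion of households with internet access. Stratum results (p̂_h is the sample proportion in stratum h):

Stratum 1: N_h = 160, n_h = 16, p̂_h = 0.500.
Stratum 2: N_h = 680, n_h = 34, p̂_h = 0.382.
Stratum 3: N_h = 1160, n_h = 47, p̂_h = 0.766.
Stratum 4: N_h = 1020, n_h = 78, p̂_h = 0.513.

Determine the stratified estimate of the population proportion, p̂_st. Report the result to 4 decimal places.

N = 3020; stratum weights W_h = N_h/N.
p̂_st = Σ W_h p̂_h = (160·0.500 + 680·0.382 + 1160·0.766 + 1020·0.513)/3020 = 0.57999

p̂_st ≈ 0.5800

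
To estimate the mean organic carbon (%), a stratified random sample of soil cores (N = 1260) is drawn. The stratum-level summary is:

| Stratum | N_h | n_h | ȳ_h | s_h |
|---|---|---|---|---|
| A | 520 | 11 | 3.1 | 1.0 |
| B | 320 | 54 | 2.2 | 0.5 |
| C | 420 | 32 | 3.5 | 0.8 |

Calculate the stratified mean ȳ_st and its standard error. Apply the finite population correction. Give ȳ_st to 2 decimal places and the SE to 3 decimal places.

ȳ_st = Σ W_h ȳ_h = (520·3.1 + 320·2.2 + 420·3.5)/1260 = 3.00476
V̂(ȳ_st) = Σ W_h² (1 − n_h/N_h) s_h²/n_h, with W_h = N_h/N and N = 1260:
  stratum A: (520/1260)²·(1 − 11/520)·1.0²/11 = 0.0151561
  stratum B: (320/1260)²·(1 − 54/320)·0.5²/54 = 0.00024822
  stratum C: (420/1260)²·(1 − 32/420)·0.8²/32 = 0.00205291
V̂(ȳ_st) = 0.0174572
SE(ȳ_st) = √0.0174572 = 0.132126

ȳ_st ≈ 3.00, SE ≈ 0.132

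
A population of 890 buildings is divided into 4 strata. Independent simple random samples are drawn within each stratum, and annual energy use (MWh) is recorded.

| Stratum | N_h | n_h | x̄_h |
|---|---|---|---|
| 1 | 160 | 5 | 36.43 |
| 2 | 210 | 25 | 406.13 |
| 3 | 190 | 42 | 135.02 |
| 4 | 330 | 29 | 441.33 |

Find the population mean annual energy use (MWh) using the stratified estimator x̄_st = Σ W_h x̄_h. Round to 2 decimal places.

x̄_st ≈ 294.84

N = Σ N_h = 890. Stratum weights W_h = N_h/N.
x̄_st = (160·36.43 + 210·406.13 + 190·135.02 + 330·441.33) / 890 = 294.8413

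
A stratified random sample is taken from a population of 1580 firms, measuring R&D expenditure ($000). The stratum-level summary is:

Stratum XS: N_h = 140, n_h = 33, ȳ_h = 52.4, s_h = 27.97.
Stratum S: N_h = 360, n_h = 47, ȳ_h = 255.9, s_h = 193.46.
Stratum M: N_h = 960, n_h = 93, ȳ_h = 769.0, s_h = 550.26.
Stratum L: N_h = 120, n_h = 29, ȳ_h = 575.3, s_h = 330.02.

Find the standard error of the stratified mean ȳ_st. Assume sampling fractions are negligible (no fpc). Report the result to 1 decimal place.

SE(ȳ_st) ≈ 35.6

V̂(ȳ_st) = Σ W_h² s_h²/n_h, with W_h = N_h/N and N = 1580:
  stratum XS: (140/1580)²·27.97²/33 = 0.186129
  stratum S: (360/1580)²·193.46²/47 = 41.3405
  stratum M: (960/1580)²·550.26²/93 = 1201.94
  stratum L: (120/1580)²·330.02²/29 = 21.6636
V̂(ȳ_st) = 1265.13
SE(ȳ_st) = √1265.13 = 35.5686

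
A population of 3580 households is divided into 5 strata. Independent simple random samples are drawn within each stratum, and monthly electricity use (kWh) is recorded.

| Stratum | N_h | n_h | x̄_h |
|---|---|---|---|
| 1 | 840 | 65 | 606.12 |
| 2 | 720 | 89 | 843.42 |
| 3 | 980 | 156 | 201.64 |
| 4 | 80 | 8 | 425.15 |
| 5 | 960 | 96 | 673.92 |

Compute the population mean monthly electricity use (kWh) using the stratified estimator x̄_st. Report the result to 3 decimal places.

x̄_st ≈ 557.259

N = Σ N_h = 3580. Stratum weights W_h = N_h/N.
x̄_st = (840·606.12 + 720·843.42 + 980·201.64 + 80·425.15 + 960·673.92) / 3580 = 557.25855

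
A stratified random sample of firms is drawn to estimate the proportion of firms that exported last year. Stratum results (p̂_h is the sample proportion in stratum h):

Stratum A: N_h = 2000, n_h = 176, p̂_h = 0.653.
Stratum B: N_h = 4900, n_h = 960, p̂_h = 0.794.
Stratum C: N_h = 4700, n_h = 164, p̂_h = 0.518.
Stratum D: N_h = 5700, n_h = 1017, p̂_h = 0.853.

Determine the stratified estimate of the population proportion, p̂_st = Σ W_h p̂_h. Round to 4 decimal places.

N = 17300; stratum weights W_h = N_h/N.
p̂_st = Σ W_h p̂_h = (2000·0.653 + 4900·0.794 + 4700·0.518 + 5700·0.853)/17300 = 0.72216

p̂_st ≈ 0.7222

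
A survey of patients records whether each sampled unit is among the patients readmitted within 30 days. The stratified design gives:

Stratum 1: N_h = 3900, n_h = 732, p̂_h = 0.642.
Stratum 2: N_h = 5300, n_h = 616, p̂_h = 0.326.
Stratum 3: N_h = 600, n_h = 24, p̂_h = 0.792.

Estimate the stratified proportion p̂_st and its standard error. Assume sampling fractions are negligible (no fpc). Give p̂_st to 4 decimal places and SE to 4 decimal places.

N = 9800; stratum weights W_h = N_h/N.
p̂_st = Σ W_h p̂_h = (3900·0.642 + 5300·0.326 + 600·0.792)/9800 = 0.48029
V̂(p̂_st) = Σ W_h² p̂_h(1−p̂_h)/(n_h−1):
  stratum 1: (3900/9800)²·0.642·0.358/731 = 4.97941e-05
  stratum 2: (5300/9800)²·0.326·0.674/615 = 0.000104497
  stratum 3: (600/9800)²·0.792·0.208/23 = 2.68479e-05
V̂(p̂_st) = 0.000181139; SE = √V̂ = 0.0134588

p̂_st ≈ 0.4803, SE ≈ 0.0135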